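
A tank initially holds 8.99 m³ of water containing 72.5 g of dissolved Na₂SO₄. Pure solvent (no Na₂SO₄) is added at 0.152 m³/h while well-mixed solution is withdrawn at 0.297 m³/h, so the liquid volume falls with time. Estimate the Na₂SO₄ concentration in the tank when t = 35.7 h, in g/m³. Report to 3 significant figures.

3.28 g/m³

Total volume: dV/dt = Q_in − Q_out = -0.14500 m³/h, so V(t) = 8.99 − 0.14500 t and V(35.7) = 3.8135 m³.
No Na₂SO₄ enters, so dm/dt = −Q_out · (m/V).
dm/m = −Q_out dt/(V₀ − 0.14500 t); integrating gives ln(m/m₀) = −(Q_out/(Q_in−Q_out)) ln(V/V₀).
m = m₀ (V₀/V)^(Q_out/(Q_in−Q_out)) = 72.5 × (8.99/3.8135)^(-2.0483) = 12.517 g.
C = m/V = 12.517/3.8135 = 3.2822 g/m³.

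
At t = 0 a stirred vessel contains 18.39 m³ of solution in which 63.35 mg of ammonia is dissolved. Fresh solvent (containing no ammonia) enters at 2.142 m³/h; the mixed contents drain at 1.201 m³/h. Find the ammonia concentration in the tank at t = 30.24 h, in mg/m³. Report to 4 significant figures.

0.4100 mg/m³

Let m(t) be the amount of ammonia. Volume: V(t) = V₀ + (Q_in − Q_out) t = 18.39 + 0.941000 t; V(30.24) = 46.8458 m³.
No ammonia enters, so dm/dt = −Q_out · (m/V).
dm/m = −Q_out dt/(V₀ + 0.941000 t); integrating gives ln(m/m₀) = −(Q_out/(Q_in−Q_out)) ln(V/V₀).
m = m₀ (V₀/V)^(Q_out/(Q_in−Q_out)) = 63.35 × (18.39/46.8458)^(1.27630) = 19.2068 mg.
C = m/V = 19.2068/46.8458 = 0.409999 mg/m³.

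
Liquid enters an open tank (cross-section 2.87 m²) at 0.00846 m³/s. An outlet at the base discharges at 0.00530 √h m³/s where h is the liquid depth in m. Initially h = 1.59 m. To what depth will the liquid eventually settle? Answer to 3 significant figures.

A dh/dt = Q_in − 0.00530 √h. Steady state requires inflow = outflow:
Q_in = 0.00530 √h_ss ⇒ √h_ss = 0.00846/0.00530 = 1.5962.
h_ss = 1.5962² = 2.5479 m. (Since h₀ = 1.59 m < h_ss, the level will rise toward this value.)

2.55 m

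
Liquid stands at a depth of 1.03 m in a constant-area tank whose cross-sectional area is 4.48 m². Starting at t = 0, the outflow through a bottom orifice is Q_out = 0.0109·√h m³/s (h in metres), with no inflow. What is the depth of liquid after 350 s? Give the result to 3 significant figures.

A dh/dt = −Q_out = −0.0109 √h.
This is separable: 2 d(√h)/dt = −0.0109/A, so √h = √h₀ − (0.0109/(2A)) t.
√h = √1.03 − 0.0109·350/(2·4.48) = 1.0149 − 0.42578 = 0.58911.
h = 0.58911² = 0.34705 m.

0.347 m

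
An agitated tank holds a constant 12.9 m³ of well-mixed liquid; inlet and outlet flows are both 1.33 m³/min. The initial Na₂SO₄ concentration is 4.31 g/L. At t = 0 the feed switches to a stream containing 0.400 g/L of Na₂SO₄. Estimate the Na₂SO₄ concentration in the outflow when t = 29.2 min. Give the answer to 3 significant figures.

Accumulation = in − out for the solute gives V dC/dt = Q(C_in − C).
So dC/dt = (C_in − C)/τ with τ = V/Q = 12.9/1.33 = 9.6992 min.
This is linear first-order; C(t) = C_in + (C₀ − C_in) e^(−t/τ).
C(29.2) = 0.400 + (4.31 − 0.400)·e^(−29.2/9.6992) = 0.400 + (3.9100)·0.049265 = 0.59263 g/L.

0.593 g/L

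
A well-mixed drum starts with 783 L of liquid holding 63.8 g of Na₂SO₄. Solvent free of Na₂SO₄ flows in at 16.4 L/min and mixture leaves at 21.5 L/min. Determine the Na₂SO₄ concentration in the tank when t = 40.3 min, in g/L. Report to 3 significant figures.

0.0306 g/L

Let m(t) be the amount of Na₂SO₄. Volume: V(t) = V₀ + (Q_in − Q_out) t = 783 − 5.1000 t; V(40.3) = 577.47 L.
Solute balance: dm/dt = 0 − Q_out C = −Q_out m/V(t).
Separate: dm/m = −Q_out dt/V(t) ⇒ ln(m/m₀) = −(Q_out/(Q_in−Q_out)) ln(V/V₀).
m = m₀ (V₀/V)^(Q_out/(Q_in−Q_out)) = 63.8 × (783/577.47)^(-4.2157) = 17.675 g.
C = m/V = 17.675/577.47 = 0.030608 g/L.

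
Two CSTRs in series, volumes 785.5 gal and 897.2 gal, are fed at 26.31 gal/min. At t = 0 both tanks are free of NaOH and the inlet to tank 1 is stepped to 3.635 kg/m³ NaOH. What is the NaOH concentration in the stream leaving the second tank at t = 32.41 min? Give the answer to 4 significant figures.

Time constants: τᵢ = Vᵢ/Q for each well-mixed tank.
τ₁ = 785.5/26.31 = 29.8556 min; τ₂ = 897.2/26.31 = 34.1011 min.
Solving the cascade with C₁(0)=C₂(0)=0 gives C₂(t) = C_in[1 − (τ₁ e^(−t/τ₁) − τ₂ e^(−t/τ₂))/(τ₁ − τ₂)].
At t = 32.41: e^(−t/τ₁) = 0.337713, e^(−t/τ₂) = 0.386583.
C₂ = 3.635·[1 − (29.8556·0.337713 − 34.1011·0.386583)/(-4.24553)] = 3.635·0.269752 = 0.980547 kg/m³.

0.9805 kg/m³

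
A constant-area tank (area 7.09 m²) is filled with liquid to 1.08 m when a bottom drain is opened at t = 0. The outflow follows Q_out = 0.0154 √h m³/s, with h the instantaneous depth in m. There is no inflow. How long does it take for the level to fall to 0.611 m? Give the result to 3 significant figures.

Mass balance (ρ constant): A dh/dt = −0.0154 √h.
Separate and integrate: 2(√h − √h₀) = −(0.0154/A) t.
t = 2A(√h₀ − √h)/0.0154 = 2·7.09·(√1.08 − √0.611)/0.0154
  = 14.180 × (1.0392 − 0.78166) / 0.0154 = 237.16 s.

237 s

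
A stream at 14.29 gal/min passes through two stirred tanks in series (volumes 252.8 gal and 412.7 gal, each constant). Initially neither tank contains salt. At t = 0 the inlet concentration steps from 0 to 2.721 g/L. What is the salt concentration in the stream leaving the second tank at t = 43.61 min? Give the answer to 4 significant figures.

1.535 g/L

Each tank obeys Vᵢ dCᵢ/dt = Q(Cᵢ₋₁ − Cᵢ), so τᵢ = Vᵢ/Q.
τ₁ = 252.8/14.29 = 17.6907 min; τ₂ = 412.7/14.29 = 28.8803 min.
Tank 1: C₁ = C_in(1 − e^(−t/τ₁)). Tank 2 (τ₁ ≠ τ₂): C₂ = C_in[1 − (τ₁ e^(−t/τ₁) − τ₂ e^(−t/τ₂))/(τ₁ − τ₂)].
At t = 43.61: e^(−t/τ₁) = 0.0849971, e^(−t/τ₂) = 0.220905.
C₂ = 2.721·[1 − (17.6907·0.0849971 − 28.8803·0.220905)/(-11.1896)] = 2.721·0.564227 = 1.53526 g/L.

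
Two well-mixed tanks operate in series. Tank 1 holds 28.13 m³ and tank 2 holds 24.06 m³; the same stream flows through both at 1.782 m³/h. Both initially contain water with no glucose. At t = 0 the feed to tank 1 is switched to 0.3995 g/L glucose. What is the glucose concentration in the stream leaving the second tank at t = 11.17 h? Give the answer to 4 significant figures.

0.07132 g/L

Each tank obeys Vᵢ dCᵢ/dt = Q(Cᵢ₋₁ − Cᵢ), so τᵢ = Vᵢ/Q.
τ₁ = 28.13/1.782 = 15.7856 h; τ₂ = 24.06/1.782 = 13.5017 h.
Tank 1: C₁ = C_in(1 − e^(−t/τ₁)). Tank 2 (τ₁ ≠ τ₂): C₂ = C_in[1 − (τ₁ e^(−t/τ₁) − τ₂ e^(−t/τ₂))/(τ₁ − τ₂)].
At t = 11.17: e^(−t/τ₁) = 0.492823, e^(−t/τ₂) = 0.437226.
C₂ = 0.3995·[1 − (15.7856·0.492823 − 13.5017·0.437226)/(2.28395)] = 0.3995·0.178515 = 0.0713169 g/L.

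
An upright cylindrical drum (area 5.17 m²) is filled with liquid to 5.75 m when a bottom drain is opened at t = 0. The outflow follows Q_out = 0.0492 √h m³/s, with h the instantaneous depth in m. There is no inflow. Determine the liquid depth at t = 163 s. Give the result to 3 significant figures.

2.63 m

A dh/dt = −Q_out = −0.0492 √h.
This is separable: 2 d(√h)/dt = −0.0492/A, so √h = √h₀ − (0.0492/(2A)) t.
√h = √5.75 − 0.0492·163/(2·5.17) = 2.3979 − 0.77559 = 1.6223.
h = 1.6223² = 2.6319 m.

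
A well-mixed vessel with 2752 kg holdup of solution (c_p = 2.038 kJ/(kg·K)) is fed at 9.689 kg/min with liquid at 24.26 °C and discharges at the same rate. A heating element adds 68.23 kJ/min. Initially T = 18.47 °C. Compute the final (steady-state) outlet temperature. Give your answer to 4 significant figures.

27.72 °C

M c_p dT/dt = ṁ c_p (T_in − T) + Q̇.
At steady state dT/dt = 0 ⇒ T_ss = T_in + Q̇/(ṁ c_p) = 24.26 + 68.23/(9.689·2.038) = 27.7154 °C.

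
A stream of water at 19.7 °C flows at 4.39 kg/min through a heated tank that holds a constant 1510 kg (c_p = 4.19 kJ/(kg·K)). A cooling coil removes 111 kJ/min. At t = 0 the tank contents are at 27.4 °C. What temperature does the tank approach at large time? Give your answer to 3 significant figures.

13.7 °C

Unsteady energy balance on the tank contents: M c_p dT/dt = ṁ c_p (T_in − T) − 111.
At steady state dT/dt = 0 ⇒ T_ss = T_in − Q̇/(ṁ c_p) = 19.7 − 111/(4.39·4.19) = 13.665 °C.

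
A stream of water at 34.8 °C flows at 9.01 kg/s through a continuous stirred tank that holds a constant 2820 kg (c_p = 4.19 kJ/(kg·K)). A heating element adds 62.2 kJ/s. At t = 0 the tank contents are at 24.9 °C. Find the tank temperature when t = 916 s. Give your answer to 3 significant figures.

35.8 °C

Unsteady energy balance on the tank contents: M c_p dT/dt = ṁ c_p (T_in − T) + 62.2.
Rearrange: dT/dt = (T_ss − T)/τ with τ = M/ṁ = 312.99 s and T_ss = T_in + Q̇/(ṁ c_p) = 36.448 °C.
Integrating: T(t) = T_ss + (T₀ − T_ss) e^(−t/τ).
T(916) = 36.448 + (-11.548)·e^(−916/312.99) = 36.448 + (-11.548)·0.053576 = 35.829 °C.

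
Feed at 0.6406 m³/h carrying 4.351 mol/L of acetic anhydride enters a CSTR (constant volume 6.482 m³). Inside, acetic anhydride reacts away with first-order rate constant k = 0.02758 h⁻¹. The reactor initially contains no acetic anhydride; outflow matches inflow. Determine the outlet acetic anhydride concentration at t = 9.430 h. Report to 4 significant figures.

2.369 mol/L

Species balance: V dC/dt = Q C_in − Q C − k V C.
This is linear with rate a = Q/V + k = 0.126408 h⁻¹.
C_ss = Q C_in/(Q + kV) = 3.40168 mol/L; C(t) = C_ss + (C₀ − C_ss) e^(−a t).
C(9.430) = 3.40168 + (-3.40168)·e^(−0.126408·9.430) = 3.40168 + (-3.40168)·0.303606 = 2.36891 mol/L.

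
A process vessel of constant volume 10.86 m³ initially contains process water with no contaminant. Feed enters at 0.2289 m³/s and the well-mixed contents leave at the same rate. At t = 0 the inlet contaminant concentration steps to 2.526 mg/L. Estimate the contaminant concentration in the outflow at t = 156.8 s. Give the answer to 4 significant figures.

Accumulation = in − out for the solute gives V dC/dt = Q(C_in − C).
Time constant τ = V/Q = 10.86/0.2289 = 47.4443 s.
This is linear first-order; C(t) = C_in + (C₀ − C_in) e^(−t/τ).
C(156.8) = 2.526 + (0 − 2.526)·e^(−156.8/47.4443) = 2.526 + (-2.52600)·0.0367018 = 2.43329 mg/L.

2.433 mg/L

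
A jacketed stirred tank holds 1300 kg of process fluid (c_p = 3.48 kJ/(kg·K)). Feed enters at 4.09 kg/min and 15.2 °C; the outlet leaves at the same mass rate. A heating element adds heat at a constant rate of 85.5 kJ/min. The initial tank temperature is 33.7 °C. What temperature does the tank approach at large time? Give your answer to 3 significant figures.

M c_p dT/dt = ṁ c_p (T_in − T) + Q̇.
At steady state dT/dt = 0 ⇒ T_ss = T_in + Q̇/(ṁ c_p) = 15.2 + 85.5/(4.09·3.48) = 21.207 °C.

21.2 °C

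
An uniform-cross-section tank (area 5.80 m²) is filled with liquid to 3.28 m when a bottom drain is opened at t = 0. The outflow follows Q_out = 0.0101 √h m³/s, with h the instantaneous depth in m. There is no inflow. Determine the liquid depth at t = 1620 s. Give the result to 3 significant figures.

With no inflow, A dh/dt = −0.0101 √h.
∫ h^(−1/2) dh = −(0.0101/A) ∫ dt, giving 2√h = 2√h₀ − (0.0101/A) t.
√h = √3.28 − 0.0101·1620/(2·5.80) = 1.8111 − 1.4105 = 0.40056.
h = 0.40056² = 0.16045 m.

0.160 m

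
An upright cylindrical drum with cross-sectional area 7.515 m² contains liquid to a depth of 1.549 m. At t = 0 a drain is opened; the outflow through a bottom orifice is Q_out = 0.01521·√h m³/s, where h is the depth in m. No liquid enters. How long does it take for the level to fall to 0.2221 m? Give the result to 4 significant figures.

With no inflow, A dh/dt = −0.01521 √h.
∫ h^(−1/2) dh = −(0.01521/A) ∫ dt, giving 2√h = 2√h₀ − (0.01521/A) t.
t = 2A(√h₀ − √h)/0.01521 = 2·7.515·(√1.549 − √0.2221)/0.01521
  = 15.0300 × (1.24459 − 0.471275) / 0.01521 = 764.162 s.

764.2 s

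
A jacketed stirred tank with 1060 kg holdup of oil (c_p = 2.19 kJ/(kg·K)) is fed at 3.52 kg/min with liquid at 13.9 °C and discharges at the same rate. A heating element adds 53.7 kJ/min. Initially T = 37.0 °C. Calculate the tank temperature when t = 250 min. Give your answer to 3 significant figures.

M c_p dT/dt = ṁ c_p (T_in − T) + Q̇.
Rearrange: dT/dt = (T_ss − T)/τ with τ = M/ṁ = 301.14 min and T_ss = T_in + Q̇/(ṁ c_p) = 20.866 °C.
This is linear first-order; T(t) = T_ss + (T₀ − T_ss) e^(−t/τ).
T(250) = 20.866 + (16.134)·e^(−250/301.14) = 20.866 + (16.134)·0.43597 = 27.900 °C.

27.9 °C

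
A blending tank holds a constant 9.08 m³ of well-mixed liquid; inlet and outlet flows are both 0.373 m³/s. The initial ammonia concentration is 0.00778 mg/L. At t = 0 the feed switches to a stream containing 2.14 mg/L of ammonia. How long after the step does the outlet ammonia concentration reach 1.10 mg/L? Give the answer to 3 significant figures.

Species balance: V dC/dt = Q(C_in − C) ⇒ τ = V/Q = 24.343 s.
C(t) = C_in + (C₀ − C_in) e^(−t/τ). Set C = 1.10 and solve for t:
e^(−t/τ) = (C − C_in)/(C₀ − C_in) = (1.10 − 2.14)/(0.00778 − 2.14) = 0.48775
t = −τ ln(…) = 24.343 × 0.71794 = 17.477 s.

17.5 s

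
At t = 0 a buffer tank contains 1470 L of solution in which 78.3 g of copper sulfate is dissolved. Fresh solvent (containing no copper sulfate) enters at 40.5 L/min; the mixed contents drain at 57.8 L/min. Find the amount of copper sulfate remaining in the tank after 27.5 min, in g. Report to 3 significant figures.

Let m(t) be the amount of copper sulfate. Volume: V(t) = V₀ + (Q_in − Q_out) t = 1470 − 17.300 t; V(27.5) = 994.25 L.
Solute balance: dm/dt = 0 − Q_out C = −Q_out m/V(t).
dm/m = −Q_out dt/(V₀ − 17.300 t); integrating gives ln(m/m₀) = −(Q_out/(Q_in−Q_out)) ln(V/V₀).
m = m₀ (V₀/V)^(Q_out/(Q_in−Q_out)) = 78.3 × (1470/994.25)^(-3.3410) = 21.202 g.

21.2 g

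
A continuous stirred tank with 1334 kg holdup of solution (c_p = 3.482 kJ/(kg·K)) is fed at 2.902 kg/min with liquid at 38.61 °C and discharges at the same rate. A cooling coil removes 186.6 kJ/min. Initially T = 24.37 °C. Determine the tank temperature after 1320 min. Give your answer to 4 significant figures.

20.38 °C

M c_p dT/dt = ṁ c_p (T_in − T) − Q̇.
Rearrange: dT/dt = (T_ss − T)/τ with τ = M/ṁ = 459.683 min and T_ss = T_in − Q̇/(ṁ c_p) = 20.1435 °C.
T approaches T_ss exponentially: T(t) = T_ss + (T₀ − T_ss) e^(−t/τ).
T(1320) = 20.1435 + (4.22654)·e^(−1320/459.683) = 20.1435 + (4.22654)·0.0566114 = 20.3827 °C.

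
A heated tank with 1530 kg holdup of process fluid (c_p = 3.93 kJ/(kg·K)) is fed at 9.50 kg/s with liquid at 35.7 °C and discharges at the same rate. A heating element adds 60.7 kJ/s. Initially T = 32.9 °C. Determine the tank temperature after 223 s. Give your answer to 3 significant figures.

36.2 °C

First-law balance (no shaft work): M c_p dT/dt = ṁ c_p (T_in − T) + 60.7.
Rearrange: dT/dt = (T_ss − T)/τ with τ = M/ṁ = 161.05 s and T_ss = T_in + Q̇/(ṁ c_p) = 37.326 °C.
Solution: T(t) = T_ss + (T₀ − T_ss) e^(−t/τ).
T(223) = 37.326 + (-4.4258)·e^(−223/161.05) = 37.326 + (-4.4258)·0.25041 = 36.218 °C.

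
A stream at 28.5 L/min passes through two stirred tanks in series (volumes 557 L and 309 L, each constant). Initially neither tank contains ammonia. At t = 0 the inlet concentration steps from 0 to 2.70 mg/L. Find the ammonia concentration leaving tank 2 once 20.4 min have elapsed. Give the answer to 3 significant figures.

Time constants: τᵢ = Vᵢ/Q for each well-mixed tank.
τ₁ = 557/28.5 = 19.544 min; τ₂ = 309/28.5 = 10.842 min.
Solving the cascade with C₁(0)=C₂(0)=0 gives C₂(t) = C_in[1 − (τ₁ e^(−t/τ₁) − τ₂ e^(−t/τ₂))/(τ₁ − τ₂)].
At t = 20.4: e^(−t/τ₁) = 0.35211, e^(−t/τ₂) = 0.15235.
C₂ = 2.70·[1 − (19.544·0.35211 − 10.842·0.15235)/(8.7018)] = 2.70·0.39900 = 1.0773 mg/L.

1.08 mg/L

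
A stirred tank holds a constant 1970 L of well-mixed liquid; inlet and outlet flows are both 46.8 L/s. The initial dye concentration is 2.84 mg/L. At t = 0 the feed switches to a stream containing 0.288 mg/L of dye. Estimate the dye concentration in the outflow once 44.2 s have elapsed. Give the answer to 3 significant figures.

1.18 mg/L

Transient balance on the dissolved component: V dC/dt = Q(C_in − C).
So dC/dt = (C_in − C)/τ with τ = V/Q = 1970/46.8 = 42.094 s.
Solution: C(t) = C_in + (C₀ − C_in) e^(−t/τ).
C(44.2) = 0.288 + (2.84 − 0.288)·e^(−44.2/42.094) = 0.288 + (2.5520)·0.34993 = 1.1810 mg/L.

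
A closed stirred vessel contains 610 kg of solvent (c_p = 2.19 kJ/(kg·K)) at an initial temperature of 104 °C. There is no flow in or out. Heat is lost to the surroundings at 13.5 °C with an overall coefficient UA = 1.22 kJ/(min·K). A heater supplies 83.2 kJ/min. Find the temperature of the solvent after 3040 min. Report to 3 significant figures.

83.1 °C

M c_p dT/dt = −UA(T − T_amb) + Q̇.
dT/dt = (T_ss − T)/τ with T_ss = T_amb + Q̇/UA = 13.5 + 83.2/1.22 = 81.697 °C, τ = M c_p/UA = 610·2.19/1.22 = 1095.0 min.
This is linear first-order; T(t) = T_ss + (T₀ − T_ss) e^(−t/τ).
T(3040) = 81.697 + (22.303)·0.062271 = 83.086 °C.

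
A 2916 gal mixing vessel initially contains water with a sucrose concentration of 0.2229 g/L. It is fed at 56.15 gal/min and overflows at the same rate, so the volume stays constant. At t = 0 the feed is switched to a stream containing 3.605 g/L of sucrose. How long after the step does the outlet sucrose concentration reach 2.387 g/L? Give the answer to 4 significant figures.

53.04 min

Species balance: V dC/dt = Q(C_in − C) ⇒ τ = V/Q = 51.9323 min.
C(t) = C_in + (C₀ − C_in) e^(−t/τ). Set C = 2.387 and solve for t:
e^(−t/τ) = (C − C_in)/(C₀ − C_in) = (2.387 − 3.605)/(0.2229 − 3.605) = 0.360131
t = −τ ln(…) = 51.9323 × 1.02129 = 53.0378 min.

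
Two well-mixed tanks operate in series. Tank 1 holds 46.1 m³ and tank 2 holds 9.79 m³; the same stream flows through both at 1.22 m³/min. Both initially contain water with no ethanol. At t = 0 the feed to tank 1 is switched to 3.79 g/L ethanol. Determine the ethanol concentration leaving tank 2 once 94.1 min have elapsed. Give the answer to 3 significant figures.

3.39 g/L

Species balance on tank i: dCᵢ/dt = (Cᵢ₋₁ − Cᵢ)/τᵢ with τᵢ = Vᵢ/Q.
τ₁ = 46.1/1.22 = 37.787 min; τ₂ = 9.79/1.22 = 8.0246 min.
Tank 1: C₁ = C_in(1 − e^(−t/τ₁)). Tank 2 (τ₁ ≠ τ₂): C₂ = C_in[1 − (τ₁ e^(−t/τ₁) − τ₂ e^(−t/τ₂))/(τ₁ − τ₂)].
At t = 94.1: e^(−t/τ₁) = 0.082887, e^(−t/τ₂) = 8.0773e-06.
C₂ = 3.79·[1 − (37.787·0.082887 − 8.0246·8.0773e-06)/(29.762)] = 3.79·0.89477 = 3.3912 g/L.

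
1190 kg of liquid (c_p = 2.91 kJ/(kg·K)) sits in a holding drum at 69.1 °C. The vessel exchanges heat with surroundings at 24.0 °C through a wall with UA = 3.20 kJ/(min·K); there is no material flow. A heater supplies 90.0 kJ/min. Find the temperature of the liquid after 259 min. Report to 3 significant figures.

65.5 °C

Lumped-capacitance energy balance: M c_p dT/dt = UA(T_amb − T) + Q̇.
dT/dt = (T_ss − T)/τ with T_ss = T_amb + Q̇/UA = 24.0 + 90.0/3.20 = 52.125 °C, τ = M c_p/UA = 1190·2.91/3.20 = 1082.2 min.
Integrating: T(t) = T_ss + (T₀ − T_ss) e^(−t/τ).
T(259) = 52.125 + (16.975)·0.78715 = 65.487 °C.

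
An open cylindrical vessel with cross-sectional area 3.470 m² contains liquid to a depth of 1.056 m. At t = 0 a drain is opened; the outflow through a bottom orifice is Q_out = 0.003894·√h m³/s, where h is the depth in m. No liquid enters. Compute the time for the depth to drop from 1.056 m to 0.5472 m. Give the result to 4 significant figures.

With no inflow, A dh/dt = −0.003894 √h.
Separate and integrate: 2(√h − √h₀) = −(0.003894/A) t.
t = 2A(√h₀ − √h)/0.003894 = 2·3.470·(√1.056 − √0.5472)/0.003894
  = 6.94000 × (1.02762 − 0.739730) / 0.003894 = 513.084 s.

513.1 s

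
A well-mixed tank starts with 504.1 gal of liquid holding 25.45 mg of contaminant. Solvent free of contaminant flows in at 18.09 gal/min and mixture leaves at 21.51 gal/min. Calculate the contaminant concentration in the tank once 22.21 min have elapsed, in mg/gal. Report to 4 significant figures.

Total volume: dV/dt = Q_in − Q_out = -3.42000 gal/min, so V(t) = 504.1 − 3.42000 t and V(22.21) = 428.142 gal.
Solute balance: dm/dt = 0 − Q_out C = −Q_out m/V(t).
Separate: dm/m = −Q_out dt/V(t) ⇒ ln(m/m₀) = −(Q_out/(Q_in−Q_out)) ln(V/V₀).
m = m₀ (V₀/V)^(Q_out/(Q_in−Q_out)) = 25.45 × (504.1/428.142)^(-6.28947) = 9.11132 mg.
C = m/V = 9.11132/428.142 = 0.0212811 mg/gal.

0.02128 mg/gal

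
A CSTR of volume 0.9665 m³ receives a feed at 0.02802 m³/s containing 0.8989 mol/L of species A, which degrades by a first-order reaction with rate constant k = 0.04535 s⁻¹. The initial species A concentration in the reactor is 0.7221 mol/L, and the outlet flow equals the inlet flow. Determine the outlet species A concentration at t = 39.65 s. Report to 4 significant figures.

Accumulation = in − out − consumed: V dC/dt = Q C_in − Q C − k V C.
dC/dt = (Q/V) C_in − (Q/V + k) C; effective rate a = Q/V + k = 0.0289912 + 0.04535 = 0.0743412 s⁻¹.
C_ss = Q C_in/(Q + kV) = 0.350548 mol/L; C(t) = C_ss + (C₀ − C_ss) e^(−a t).
C(39.65) = 0.350548 + (0.371552)·e^(−0.0743412·39.65) = 0.350548 + (0.371552)·0.0524640 = 0.370042 mol/L.

0.3700 mol/L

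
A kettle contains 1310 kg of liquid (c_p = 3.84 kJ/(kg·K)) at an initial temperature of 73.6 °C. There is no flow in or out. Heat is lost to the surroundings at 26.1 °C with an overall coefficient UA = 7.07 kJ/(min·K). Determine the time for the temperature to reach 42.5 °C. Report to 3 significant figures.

Lumped-capacitance energy balance: M c_p dT/dt = UA(T_amb − T).
τ = M c_p/UA = 711.51 min; T_ss = T_amb = 26.100 °C.
T(t) = T_ss + (T₀ − T_ss)e^(−t/τ); set T = 42.5:
t = −τ ln[(T − T_ss)/(T₀ − T_ss)] = −711.51 · ln(0.34526) = 756.66 min.

757 min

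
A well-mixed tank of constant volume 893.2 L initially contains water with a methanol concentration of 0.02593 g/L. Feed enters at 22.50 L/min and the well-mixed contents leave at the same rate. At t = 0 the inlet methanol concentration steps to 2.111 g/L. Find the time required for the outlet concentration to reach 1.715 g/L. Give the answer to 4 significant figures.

Species balance: V dC/dt = Q(C_in − C) ⇒ τ = V/Q = 39.6978 min.
C(t) = C_in + (C₀ − C_in) e^(−t/τ). Set C = 1.715 and solve for t:
e^(−t/τ) = (C − C_in)/(C₀ − C_in) = (1.715 − 2.111)/(0.02593 − 2.111) = 0.189922
t = −τ ln(…) = 39.6978 × 1.66114 = 65.9437 min.

65.94 min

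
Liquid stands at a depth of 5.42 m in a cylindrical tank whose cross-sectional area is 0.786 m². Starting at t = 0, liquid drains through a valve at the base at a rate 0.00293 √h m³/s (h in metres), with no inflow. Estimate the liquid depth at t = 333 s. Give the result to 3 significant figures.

With no inflow, A dh/dt = −0.00293 √h.
This is separable: 2 d(√h)/dt = −0.00293/A, so √h = √h₀ − (0.00293/(2A)) t.
√h = √5.42 − 0.00293·333/(2·0.786) = 2.3281 − 0.62067 = 1.7074.
h = 1.7074² = 2.9153 m.

2.92 m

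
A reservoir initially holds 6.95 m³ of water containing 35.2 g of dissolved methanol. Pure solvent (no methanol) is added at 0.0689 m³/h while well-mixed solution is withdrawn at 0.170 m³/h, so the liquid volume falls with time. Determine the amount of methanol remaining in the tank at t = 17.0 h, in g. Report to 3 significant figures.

21.8 g

Total volume: dV/dt = Q_in − Q_out = -0.10110 m³/h, so V(t) = 6.95 − 0.10110 t and V(17.0) = 5.2313 m³.
No methanol enters, so dm/dt = −Q_out · (m/V).
Separate: dm/m = −Q_out dt/V(t) ⇒ ln(m/m₀) = −(Q_out/(Q_in−Q_out)) ln(V/V₀).
m = m₀ (V₀/V)^(Q_out/(Q_in−Q_out)) = 35.2 × (6.95/5.2313)^(-1.6815) = 21.832 g.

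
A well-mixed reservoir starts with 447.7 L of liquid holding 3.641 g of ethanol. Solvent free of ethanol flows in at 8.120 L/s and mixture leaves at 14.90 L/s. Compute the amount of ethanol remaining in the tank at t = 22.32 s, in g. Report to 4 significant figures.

1.471 g

Total volume: dV/dt = Q_in − Q_out = -6.78000 L/s, so V(t) = 447.7 − 6.78000 t and V(22.32) = 296.370 L.
Solute balance: dm/dt = 0 − Q_out C = −Q_out m/V(t).
dm/m = −Q_out dt/(V₀ − 6.78000 t); integrating gives ln(m/m₀) = −(Q_out/(Q_in−Q_out)) ln(V/V₀).
m = m₀ (V₀/V)^(Q_out/(Q_in−Q_out)) = 3.641 × (447.7/296.370)^(-2.19764) = 1.47065 g.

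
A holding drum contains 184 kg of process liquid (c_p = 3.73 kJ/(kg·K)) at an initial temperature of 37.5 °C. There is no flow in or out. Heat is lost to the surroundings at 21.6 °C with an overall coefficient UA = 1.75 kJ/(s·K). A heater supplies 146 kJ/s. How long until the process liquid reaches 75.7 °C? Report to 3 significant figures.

327 s

M c_p dT/dt = −UA(T − T_amb) + Q̇.
τ = M c_p/UA = 392.18 s; T_ss = T_amb + Q̇/UA = 21.6 + 146/1.75 = 105.03 °C.
T(t) = T_ss + (T₀ − T_ss)e^(−t/τ); set T = 75.7:
t = −τ ln[(T − T_ss)/(T₀ − T_ss)] = −392.18 · ln(0.43431) = 327.08 s.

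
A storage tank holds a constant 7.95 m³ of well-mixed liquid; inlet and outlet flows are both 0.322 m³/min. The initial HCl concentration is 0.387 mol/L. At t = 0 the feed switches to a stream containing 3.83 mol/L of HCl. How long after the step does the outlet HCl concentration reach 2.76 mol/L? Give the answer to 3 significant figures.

Mass balance on the solute (V constant): V dC/dt = Q(C_in − C), so τ = V/Q = 24.689 min.
C(t) = C_in + (C₀ − C_in) e^(−t/τ). Set C = 2.76 and solve for t:
e^(−t/τ) = (C − C_in)/(C₀ − C_in) = (2.76 − 3.83)/(0.387 − 3.83) = 0.31078
t = −τ ln(…) = 24.689 × 1.1687 = 28.854 min.

28.9 min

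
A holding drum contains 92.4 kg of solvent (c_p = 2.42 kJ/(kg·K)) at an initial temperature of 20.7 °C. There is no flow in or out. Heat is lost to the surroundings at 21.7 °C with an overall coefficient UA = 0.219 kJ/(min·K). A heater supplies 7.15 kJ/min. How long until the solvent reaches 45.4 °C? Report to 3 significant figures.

1350 min

Heat balance on the well-mixed liquid: M c_p dT/dt = −UA(T − T_amb) + Q̇.
τ = M c_p/UA = 1021.0 min; T_ss = T_amb + Q̇/UA = 21.7 + 7.15/0.219 = 54.348 °C.
T(t) = T_ss + (T₀ − T_ss)e^(−t/τ); set T = 45.4:
t = −τ ln[(T − T_ss)/(T₀ − T_ss)] = −1021.0 · ln(0.26594) = 1352.4 min.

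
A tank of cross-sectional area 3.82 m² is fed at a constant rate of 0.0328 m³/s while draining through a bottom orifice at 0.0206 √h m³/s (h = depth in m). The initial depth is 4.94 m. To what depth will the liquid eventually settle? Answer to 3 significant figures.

A dh/dt = Q_in − 0.0206 √h. Steady state requires inflow = outflow:
Q_in = 0.0206 √h_ss ⇒ √h_ss = 0.0328/0.0206 = 1.5922.
h_ss = 1.5922² = 2.5352 m. (Since h₀ = 4.94 m > h_ss, the level will fall toward this value.)

2.54 m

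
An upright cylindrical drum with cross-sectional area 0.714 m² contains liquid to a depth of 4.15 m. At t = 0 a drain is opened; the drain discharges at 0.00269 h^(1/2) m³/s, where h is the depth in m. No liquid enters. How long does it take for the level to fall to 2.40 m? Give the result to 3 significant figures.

With no inflow, A dh/dt = −0.00269 √h.
∫ h^(−1/2) dh = −(0.00269/A) ∫ dt, giving 2√h = 2√h₀ − (0.00269/A) t.
t = 2A(√h₀ − √h)/0.00269 = 2·0.714·(√4.15 − √2.40)/0.00269
  = 1.4280 × (2.0372 − 1.5492) / 0.00269 = 259.04 s.

259 s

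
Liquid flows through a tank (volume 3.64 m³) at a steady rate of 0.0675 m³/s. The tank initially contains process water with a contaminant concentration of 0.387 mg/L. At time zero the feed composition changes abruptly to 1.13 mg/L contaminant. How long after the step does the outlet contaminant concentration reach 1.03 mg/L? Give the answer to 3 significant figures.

108 s

Transient balance on the dissolved component: V dC/dt = Q(C_in − C), so τ = V/Q = 53.926 s.
C(t) = C_in + (C₀ − C_in) e^(−t/τ). Set C = 1.03 and solve for t:
e^(−t/τ) = (C − C_in)/(C₀ − C_in) = (1.03 − 1.13)/(0.387 − 1.13) = 0.13459
t = −τ ln(…) = 53.926 × 2.0055 = 108.15 s.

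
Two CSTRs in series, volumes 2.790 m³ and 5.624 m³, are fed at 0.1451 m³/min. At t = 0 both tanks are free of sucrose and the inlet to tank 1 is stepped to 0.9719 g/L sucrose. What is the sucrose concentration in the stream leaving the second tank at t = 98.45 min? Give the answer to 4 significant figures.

0.8255 g/L

Species balance on tank i: dCᵢ/dt = (Cᵢ₋₁ − Cᵢ)/τᵢ with τᵢ = Vᵢ/Q.
τ₁ = 2.790/0.1451 = 19.2281 min; τ₂ = 5.624/0.1451 = 38.7595 min.
Tank 1: C₁ = C_in(1 − e^(−t/τ₁)). Tank 2 (τ₁ ≠ τ₂): C₂ = C_in[1 − (τ₁ e^(−t/τ₁) − τ₂ e^(−t/τ₂))/(τ₁ − τ₂)].
At t = 98.45: e^(−t/τ₁) = 0.00597539, e^(−t/τ₂) = 0.0788645.
C₂ = 0.9719·[1 − (19.2281·0.00597539 − 38.7595·0.0788645)/(-19.5314)] = 0.9719·0.849378 = 0.825511 g/L.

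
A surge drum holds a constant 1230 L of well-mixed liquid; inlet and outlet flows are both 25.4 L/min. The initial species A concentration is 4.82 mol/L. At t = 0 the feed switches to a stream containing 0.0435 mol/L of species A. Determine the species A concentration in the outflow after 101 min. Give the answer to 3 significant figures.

Accumulation = in − out for the solute gives V dC/dt = Q(C_in − C).
So dC/dt = (C_in − C)/τ with τ = V/Q = 1230/25.4 = 48.425 min.
This is linear first-order; C(t) = C_in + (C₀ − C_in) e^(−t/τ).
C(101) = 0.0435 + (4.82 − 0.0435)·e^(−101/48.425) = 0.0435 + (4.7765)·0.12422 = 0.63684 mol/L.

0.637 mol/L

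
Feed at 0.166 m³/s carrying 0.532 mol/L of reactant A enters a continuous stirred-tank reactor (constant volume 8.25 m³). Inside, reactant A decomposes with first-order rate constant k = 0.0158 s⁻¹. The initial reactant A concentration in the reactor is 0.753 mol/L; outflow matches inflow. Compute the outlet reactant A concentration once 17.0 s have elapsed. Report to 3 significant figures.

Species balance: V dC/dt = Q C_in − Q C − k V C.
This is linear with rate a = Q/V + k = 0.035921 s⁻¹.
C_ss = Q C_in/(Q + kV) = 0.29800 mol/L; C(t) = C_ss + (C₀ − C_ss) e^(−a t).
C(17.0) = 0.29800 + (0.45500)·e^(−0.035921·17.0) = 0.29800 + (0.45500)·0.54299 = 0.54506 mol/L.

0.545 mol/L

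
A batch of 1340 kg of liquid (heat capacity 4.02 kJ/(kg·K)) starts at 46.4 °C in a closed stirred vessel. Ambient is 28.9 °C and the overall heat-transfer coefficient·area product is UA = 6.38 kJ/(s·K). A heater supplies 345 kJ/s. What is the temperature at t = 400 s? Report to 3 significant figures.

Lumped-capacitance energy balance: M c_p dT/dt = UA(T_amb − T) + Q̇.
dT/dt = (T_ss − T)/τ with T_ss = T_amb + Q̇/UA = 28.9 + 345/6.38 = 82.975 °C, τ = M c_p/UA = 1340·4.02/6.38 = 844.33 s.
Solution: T(t) = T_ss + (T₀ − T_ss) e^(−t/τ).
T(400) = 82.975 + (-36.575)·0.62266 = 60.201 °C.

60.2 °C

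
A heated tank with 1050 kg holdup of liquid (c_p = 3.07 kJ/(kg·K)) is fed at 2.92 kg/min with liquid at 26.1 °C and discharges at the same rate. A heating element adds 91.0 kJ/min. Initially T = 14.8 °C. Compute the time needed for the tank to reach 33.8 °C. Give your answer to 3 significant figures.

M c_p dT/dt = ṁ c_p (T_in − T) + Q̇.
τ = M/ṁ = 359.59 min; T_ss = T_in + Q̇/(ṁ c_p) = 36.251 °C.
T(t) = T_ss + (T₀ − T_ss) e^(−t/τ). Set T = 33.8:
e^(−t/τ) = (33.8 − 36.251)/(14.8 − 36.251) = 0.11427
t = −359.59 · ln(0.11427) = 780.01 min.

780 min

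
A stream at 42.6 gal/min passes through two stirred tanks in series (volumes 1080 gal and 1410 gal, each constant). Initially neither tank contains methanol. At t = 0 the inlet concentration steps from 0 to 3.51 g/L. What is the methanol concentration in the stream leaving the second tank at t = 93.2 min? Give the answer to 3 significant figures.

Time constants: τᵢ = Vᵢ/Q for each well-mixed tank.
τ₁ = 1080/42.6 = 25.352 min; τ₂ = 1410/42.6 = 33.099 min.
Solving the cascade with C₁(0)=C₂(0)=0 gives C₂(t) = C_in[1 − (τ₁ e^(−t/τ₁) − τ₂ e^(−t/τ₂))/(τ₁ − τ₂)].
At t = 93.2: e^(−t/τ₁) = 0.025318, e^(−t/τ₂) = 0.059855.
C₂ = 3.51·[1 − (25.352·0.025318 − 33.099·0.059855)/(-7.7465)] = 3.51·0.82712 = 2.9032 g/L.

2.90 g/L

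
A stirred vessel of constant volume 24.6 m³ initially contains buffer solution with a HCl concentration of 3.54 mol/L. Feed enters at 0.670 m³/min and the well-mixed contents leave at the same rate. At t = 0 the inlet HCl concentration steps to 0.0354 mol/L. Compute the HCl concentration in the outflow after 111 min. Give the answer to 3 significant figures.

Transient balance on the dissolved component: V dC/dt = Q(C_in − C).
Rewrite as dC/dt + C/τ = C_in/τ, τ = V/Q = 36.716 min.
This is linear first-order; C(t) = C_in + (C₀ − C_in) e^(−t/τ).
C(111) = 0.0354 + (3.54 − 0.0354)·e^(−111/36.716) = 0.0354 + (3.5046)·0.048647 = 0.20589 mol/L.

0.206 mol/L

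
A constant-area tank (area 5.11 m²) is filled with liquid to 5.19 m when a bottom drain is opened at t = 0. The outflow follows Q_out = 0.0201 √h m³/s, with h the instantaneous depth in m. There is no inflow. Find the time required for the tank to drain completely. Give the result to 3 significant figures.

Volume balance on the tank: A dh/dt = −0.0201 √h.
This is separable: 2 d(√h)/dt = −0.0201/A, so √h = √h₀ − (0.0201/(2A)) t.
Set h = 0: 2√h₀ = (0.0201/A) t_empty ⇒ t_empty = 2A√h₀/0.0201.
t_empty = 2·5.11·√5.19/0.0201 = 10.220·2.2782/0.0201 = 1158.3 s.

1160 s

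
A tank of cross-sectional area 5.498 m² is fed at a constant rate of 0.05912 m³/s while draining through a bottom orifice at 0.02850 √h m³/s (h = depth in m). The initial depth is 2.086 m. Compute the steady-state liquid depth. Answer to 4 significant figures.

Volume balance on the tank: A dh/dt = Q_in − 0.02850 √h. At steady state dh/dt = 0:
Q_in = 0.02850 √h_ss ⇒ √h_ss = 0.05912/0.02850 = 2.07439.
h_ss = 2.07439² = 4.30308 m. (Since h₀ = 2.086 m < h_ss, the level will rise toward this value.)

4.303 m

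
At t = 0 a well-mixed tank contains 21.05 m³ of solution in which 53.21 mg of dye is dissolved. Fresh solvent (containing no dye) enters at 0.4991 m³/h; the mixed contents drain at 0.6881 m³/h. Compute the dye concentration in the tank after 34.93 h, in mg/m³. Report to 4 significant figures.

0.9357 mg/m³

Total volume: dV/dt = Q_in − Q_out = -0.189000 m³/h, so V(t) = 21.05 − 0.189000 t and V(34.93) = 14.4482 m³.
Solute balance: dm/dt = 0 − Q_out C = −Q_out m/V(t).
Separate: dm/m = −Q_out dt/V(t) ⇒ ln(m/m₀) = −(Q_out/(Q_in−Q_out)) ln(V/V₀).
m = m₀ (V₀/V)^(Q_out/(Q_in−Q_out)) = 53.21 × (21.05/14.4482)^(-3.64074) = 13.5195 mg.
C = m/V = 13.5195/14.4482 = 0.935719 mg/m³.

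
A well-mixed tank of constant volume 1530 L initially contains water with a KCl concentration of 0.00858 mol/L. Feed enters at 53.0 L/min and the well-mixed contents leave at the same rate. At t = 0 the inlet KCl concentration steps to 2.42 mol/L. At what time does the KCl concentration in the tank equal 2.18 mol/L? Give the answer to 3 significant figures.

66.6 min

Species balance: V dC/dt = Q(C_in − C) ⇒ τ = V/Q = 28.868 min.
C(t) = C_in + (C₀ − C_in) e^(−t/τ). Set C = 2.18 and solve for t:
e^(−t/τ) = (C − C_in)/(C₀ − C_in) = (2.18 − 2.42)/(0.00858 − 2.42) = 0.099526
t = −τ ln(…) = 28.868 × 2.3073 = 66.608 min.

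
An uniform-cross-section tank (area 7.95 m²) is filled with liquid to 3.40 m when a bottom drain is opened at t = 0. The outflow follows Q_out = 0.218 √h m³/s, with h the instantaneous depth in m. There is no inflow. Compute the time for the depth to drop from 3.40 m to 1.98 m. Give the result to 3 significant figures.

Accumulation of liquid (constant cross-section A): A dh/dt = −0.218 √h.
Separate and integrate: 2(√h − √h₀) = −(0.218/A) t.
t = 2A(√h₀ − √h)/0.218 = 2·7.95·(√3.40 − √1.98)/0.218
  = 15.900 × (1.8439 − 1.4071) / 0.218 = 31.857 s.

31.9 s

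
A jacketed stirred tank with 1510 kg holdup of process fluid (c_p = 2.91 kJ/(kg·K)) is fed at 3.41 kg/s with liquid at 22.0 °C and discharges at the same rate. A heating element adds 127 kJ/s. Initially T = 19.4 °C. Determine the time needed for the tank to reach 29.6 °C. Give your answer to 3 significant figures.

481 s

M c_p dT/dt = ṁ c_p (T_in − T) + Q̇.
τ = M/ṁ = 442.82 s; T_ss = T_in + Q̇/(ṁ c_p) = 34.798 °C.
T(t) = T_ss + (T₀ − T_ss) e^(−t/τ). Set T = 29.6:
e^(−t/τ) = (29.6 − 34.798)/(19.4 − 34.798) = 0.33759
t = −442.82 · ln(0.33759) = 480.86 s.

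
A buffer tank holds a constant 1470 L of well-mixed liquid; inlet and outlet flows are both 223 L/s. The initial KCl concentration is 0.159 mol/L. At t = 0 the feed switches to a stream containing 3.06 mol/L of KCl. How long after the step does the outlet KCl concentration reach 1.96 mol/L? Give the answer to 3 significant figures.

Species balance: V dC/dt = Q(C_in − C) ⇒ τ = V/Q = 6.5919 s.
C(t) = C_in + (C₀ − C_in) e^(−t/τ). Set C = 1.96 and solve for t:
e^(−t/τ) = (C − C_in)/(C₀ − C_in) = (1.96 − 3.06)/(0.159 − 3.06) = 0.37918
t = −τ ln(…) = 6.5919 × 0.96975 = 6.3925 s.

6.39 s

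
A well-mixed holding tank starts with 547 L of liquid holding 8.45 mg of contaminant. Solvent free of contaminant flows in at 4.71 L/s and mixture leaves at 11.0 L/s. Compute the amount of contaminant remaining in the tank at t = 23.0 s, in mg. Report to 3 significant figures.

4.94 mg

Let m(t) be the amount of contaminant. Volume: V(t) = V₀ + (Q_in − Q_out) t = 547 − 6.2900 t; V(23.0) = 402.33 L.
Species balance (pure solvent in): dm/dt = −Q_out · m/V(t).
Separate: dm/m = −Q_out dt/V(t) ⇒ ln(m/m₀) = −(Q_out/(Q_in−Q_out)) ln(V/V₀).
m = m₀ (V₀/V)^(Q_out/(Q_in−Q_out)) = 8.45 × (547/402.33)^(-1.7488) = 4.9381 mg.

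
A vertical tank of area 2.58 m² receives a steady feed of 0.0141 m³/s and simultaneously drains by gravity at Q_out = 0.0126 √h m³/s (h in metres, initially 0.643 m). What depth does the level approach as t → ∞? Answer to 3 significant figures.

Level balance: A dh/dt = 0.0141 − 0.0126 √h. Setting dh/dt = 0:
Q_in = 0.0126 √h_ss ⇒ √h_ss = 0.0141/0.0126 = 1.1190.
h_ss = 1.1190² = 1.2523 m. (Since h₀ = 0.643 m < h_ss, the level will rise toward this value.)

1.25 m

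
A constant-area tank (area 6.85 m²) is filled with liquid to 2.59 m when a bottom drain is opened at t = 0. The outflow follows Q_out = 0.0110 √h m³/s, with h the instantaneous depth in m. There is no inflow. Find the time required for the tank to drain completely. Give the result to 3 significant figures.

2000 s

With no inflow, A dh/dt = −0.0110 √h.
∫ h^(−1/2) dh = −(0.0110/A) ∫ dt, giving 2√h = 2√h₀ − (0.0110/A) t.
Set h = 0: 2√h₀ = (0.0110/A) t_empty ⇒ t_empty = 2A√h₀/0.0110.
t_empty = 2·6.85·√2.59/0.0110 = 13.700·1.6093/0.0110 = 2004.4 s.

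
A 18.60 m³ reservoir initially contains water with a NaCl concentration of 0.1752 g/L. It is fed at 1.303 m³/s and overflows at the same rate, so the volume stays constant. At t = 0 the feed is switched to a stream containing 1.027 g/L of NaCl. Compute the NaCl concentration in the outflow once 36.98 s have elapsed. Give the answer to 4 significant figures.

Unsteady species balance (constant V, well mixed): V dC/dt = Q(C_in − C).
Time constant τ = V/Q = 18.60/1.303 = 14.2748 s.
C approaches C_in exponentially: C(t) = C_in + (C₀ − C_in) e^(−t/τ).
C(36.98) = 1.027 + (0.1752 − 1.027)·e^(−36.98/14.2748) = 1.027 + (-0.851800)·0.0749759 = 0.963136 g/L.

0.9631 g/L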